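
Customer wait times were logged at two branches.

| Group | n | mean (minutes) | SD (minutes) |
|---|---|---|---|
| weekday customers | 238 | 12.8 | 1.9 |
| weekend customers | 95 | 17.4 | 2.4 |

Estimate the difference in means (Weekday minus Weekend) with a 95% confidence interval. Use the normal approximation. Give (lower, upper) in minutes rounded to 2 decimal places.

(-5.14, -4.06)

Per-group SEs: s₁/√n₁ = 1.9/√238 = 0.1232, s₂/√n₂ = 2.4/√95 = 0.2462.
Unpooled SE of the difference: √(0.01517824 + 0.06061444) = 0.2753.
Margin of error = z* · SE = 1.960 × 0.2753 = 0.5396.
x̄₁ − x̄₂ = 12.8 − 17.4 = -4.6000.
CI: -4.6000 ± 0.5396 = (-5.14, -4.06).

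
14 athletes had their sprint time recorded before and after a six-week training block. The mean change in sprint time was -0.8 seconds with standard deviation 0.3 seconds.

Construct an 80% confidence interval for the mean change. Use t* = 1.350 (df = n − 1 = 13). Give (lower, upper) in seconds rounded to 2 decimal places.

Paired design: SE = s_d/√n = 0.3/√14 = 0.0802.
t* = 1.350; margin of error = 1.350 × 0.0802 = 0.1083.
-0.8 ± 0.1083 → (-0.91, -0.69).

(-0.91, -0.69)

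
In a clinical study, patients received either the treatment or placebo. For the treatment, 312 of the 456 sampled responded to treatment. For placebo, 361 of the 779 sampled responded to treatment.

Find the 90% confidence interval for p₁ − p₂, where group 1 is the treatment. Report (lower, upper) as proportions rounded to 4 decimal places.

First, p̂₁ = 312/456 = 0.6842; p̂₂ = 361/779 = 0.4634.
The two standard errors are √(0.6842×0.3158/456) = 0.02177 and √(0.4634×0.5366/779) = 0.01787.
Because the samples are independent, SE_diff = √(0.02177² + 0.01787²) = 0.02817.
Using z* = 1.645 for 90%, ME = 1.645 × 0.02817 = 0.04634.
p̂₁ − p̂₂ = 0.2208; interval 0.2208 ± 0.04634 gives (0.1745, 0.2671).

(0.1745, 0.2671)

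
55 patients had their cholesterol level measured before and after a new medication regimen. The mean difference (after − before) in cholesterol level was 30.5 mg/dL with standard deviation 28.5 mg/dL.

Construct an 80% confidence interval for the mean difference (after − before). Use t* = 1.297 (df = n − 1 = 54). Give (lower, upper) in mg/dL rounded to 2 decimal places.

This is a matched-pairs design, so SE = s_d/√n = 28.5/√55 = 3.8429.
Margin = 1.297 × 3.8429 = 4.9842; the interval is 30.5 ± 4.9842 = (25.52, 35.48).

(25.52, 35.48)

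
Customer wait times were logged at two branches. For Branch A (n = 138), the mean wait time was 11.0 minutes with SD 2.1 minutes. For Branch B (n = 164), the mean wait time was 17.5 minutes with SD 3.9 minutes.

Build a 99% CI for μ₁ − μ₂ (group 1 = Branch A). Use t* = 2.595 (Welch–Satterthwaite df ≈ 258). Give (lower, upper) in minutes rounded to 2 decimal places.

(-7.42, -5.58)

Per-group SEs: s₁/√n₁ = 2.1/√138 = 0.1788, s₂/√n₂ = 3.9/√164 = 0.3045.
Unpooled SE of the difference: √(0.03196944 + 0.09272025) = 0.3531.
Margin of error = t* · SE = 2.595 × 0.3531 = 0.9163.
x̄₁ − x̄₂ = 11.0 − 17.5 = -6.5000.
CI: -6.5000 ± 0.9163 = (-7.42, -5.58).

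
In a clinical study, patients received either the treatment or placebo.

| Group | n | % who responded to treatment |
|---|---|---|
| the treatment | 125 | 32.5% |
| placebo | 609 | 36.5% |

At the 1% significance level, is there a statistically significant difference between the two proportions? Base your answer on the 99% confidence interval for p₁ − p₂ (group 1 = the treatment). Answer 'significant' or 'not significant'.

not significant

Each SE is √(p̂(1−p̂)/n): √(0.3250·0.6750/125) = 0.04189 and √(0.3650·0.6350/609) = 0.01951.
SE(p̂₁ − p̂₂) = √(SE₁² + SE₂²) = √(0.0017547721 + 0.0003806401) = 0.04621, since the two samples are independent.
At 99% confidence z* = 2.576; margin = 2.576 × 0.04621 = 0.11904.
The difference is 0.3250 − 0.3650 = -0.0400, so the interval is -0.0400 ± 0.11904 = (-0.15904, 0.07904).
The interval (-0.15904, 0.07904) contains 0, so the difference is not significant.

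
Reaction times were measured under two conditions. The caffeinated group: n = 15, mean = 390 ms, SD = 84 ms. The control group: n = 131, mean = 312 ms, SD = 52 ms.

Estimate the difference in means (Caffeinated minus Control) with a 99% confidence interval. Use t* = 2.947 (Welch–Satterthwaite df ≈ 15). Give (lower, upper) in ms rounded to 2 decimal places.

(12.70, 143.30)

Per-group SEs: s₁/√n₁ = 84/√15 = 21.6887, s₂/√n₂ = 52/√131 = 4.5433.
Unpooled SE of the difference: √(470.39970769 + 20.64157489) = 22.1595.
Margin of error = t* · SE = 2.947 × 22.1595 = 65.3040.
x̄₁ − x̄₂ = 390 − 312 = 78.0000.
CI: 78.0000 ± 65.3040 = (12.70, 143.30).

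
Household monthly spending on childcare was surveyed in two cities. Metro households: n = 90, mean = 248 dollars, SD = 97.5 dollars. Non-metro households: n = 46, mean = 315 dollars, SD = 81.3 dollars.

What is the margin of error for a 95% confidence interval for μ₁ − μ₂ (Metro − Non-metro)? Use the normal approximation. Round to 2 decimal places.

Standard errors of each mean: 97.5/√90 = 10.2774 and 81.3/√46 = 11.9870.
SE(x̄₁ − x̄₂) = √(10.2774² + 11.9870²) = 15.7897 for independent samples with unequal variances.
With z* = 1.960, the margin is 1.960 × 15.7897 = 30.9478.

30.95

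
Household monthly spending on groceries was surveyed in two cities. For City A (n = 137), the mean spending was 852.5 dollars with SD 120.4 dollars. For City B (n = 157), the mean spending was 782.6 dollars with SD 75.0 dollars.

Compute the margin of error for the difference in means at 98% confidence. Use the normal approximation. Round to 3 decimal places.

SE₁ = s₁/√n₁ = 120.4/√137 = 10.2865; SE₂ = 75.0/√157 = 5.9857.
Independent samples, unequal variances: SE_diff = √(SE₁² + SE₂²) = √(105.81208225 + 35.82860449) = 11.9013.
z* = 2.326, so margin of error = 2.326 × 11.9013 = 27.6824.

27.682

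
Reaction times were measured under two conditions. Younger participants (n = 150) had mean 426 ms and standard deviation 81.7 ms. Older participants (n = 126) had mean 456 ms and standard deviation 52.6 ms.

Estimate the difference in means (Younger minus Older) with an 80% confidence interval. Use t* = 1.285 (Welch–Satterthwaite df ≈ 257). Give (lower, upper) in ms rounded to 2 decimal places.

SE₁ = s₁/√n₁ = 81.7/√150 = 6.6708; SE₂ = 52.6/√126 = 4.6860.
Independent samples, unequal variances: SE_diff = √(SE₁² + SE₂²) = √(44.49957264 + 21.958596) = 8.1522.
t* = 1.285, so margin of error = 1.285 × 8.1522 = 10.4756.
Difference in means = 426 − 456 = -30.0000.
-30.0000 ± 10.4756 → (-40.48, -19.52).

(-40.48, -19.52)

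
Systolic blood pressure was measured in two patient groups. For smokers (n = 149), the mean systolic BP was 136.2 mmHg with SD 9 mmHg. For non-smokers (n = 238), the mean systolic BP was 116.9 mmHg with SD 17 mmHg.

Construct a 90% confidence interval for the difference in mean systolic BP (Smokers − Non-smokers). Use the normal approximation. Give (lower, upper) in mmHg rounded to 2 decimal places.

(17.12, 21.48)

Per-group SEs: s₁/√n₁ = 9/√149 = 0.7373, s₂/√n₂ = 17/√238 = 1.1019.
Unpooled SE of the difference: √(0.54361129 + 1.21418361) = 1.3258.
Margin of error = z* · SE = 1.645 × 1.3258 = 2.1809.
x̄₁ − x̄₂ = 136.2 − 116.9 = 19.3000.
CI: 19.3000 ± 2.1809 = (17.12, 21.48).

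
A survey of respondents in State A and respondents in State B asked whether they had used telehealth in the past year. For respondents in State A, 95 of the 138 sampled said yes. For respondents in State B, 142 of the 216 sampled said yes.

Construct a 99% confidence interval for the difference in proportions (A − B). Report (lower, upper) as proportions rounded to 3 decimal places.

First, p̂₁ = 95/138 = 0.6884; p̂₂ = 142/216 = 0.6574.
The two standard errors are √(0.6884×0.3116/138) = 0.03943 and √(0.6574×0.3426/216) = 0.03229.
Because the samples are independent, SE_diff = √(0.03943² + 0.03229²) = 0.05096.
Using z* = 2.576 for 99%, ME = 2.576 × 0.05096 = 0.13127.
p̂₁ − p̂₂ = 0.0310; interval 0.0310 ± 0.13127 gives (-0.100, 0.162).

(-0.100, 0.162)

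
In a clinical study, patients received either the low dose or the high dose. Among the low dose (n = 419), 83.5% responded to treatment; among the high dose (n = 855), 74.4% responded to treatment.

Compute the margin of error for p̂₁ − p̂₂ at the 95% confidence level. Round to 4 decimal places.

0.0460

Each SE is √(p̂(1−p̂)/n): √(0.8350·0.1650/419) = 0.01813 and √(0.7440·0.2560/855) = 0.01493.
SE(p̂₁ − p̂₂) = √(SE₁² + SE₂²) = √(0.0003286969 + 0.0002229049) = 0.02349, since the two samples are independent.
At 95% confidence z* = 1.960; margin = 1.960 × 0.02349 = 0.04604.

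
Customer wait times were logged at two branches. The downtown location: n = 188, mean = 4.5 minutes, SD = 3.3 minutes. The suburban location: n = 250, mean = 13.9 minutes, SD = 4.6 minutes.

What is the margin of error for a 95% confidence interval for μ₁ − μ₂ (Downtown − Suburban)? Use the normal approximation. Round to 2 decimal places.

Standard errors of each mean: 3.3/√188 = 0.2407 and 4.6/√250 = 0.2909.
SE(x̄₁ − x̄₂) = √(0.2407² + 0.2909²) = 0.3776 for independent samples with unequal variances.
With z* = 1.960, the margin is 1.960 × 0.3776 = 0.7401.

0.74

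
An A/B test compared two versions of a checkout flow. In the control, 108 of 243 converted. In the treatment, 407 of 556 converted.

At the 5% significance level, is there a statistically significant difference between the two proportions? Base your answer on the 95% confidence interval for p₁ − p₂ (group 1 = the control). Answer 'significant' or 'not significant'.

p̂₁ = 108/243 = 0.4444 and p̂₂ = 407/556 = 0.7320.
SE₁ = √(p̂₁(1−p̂₁)/n₁) = √(0.4444·0.5556/243) = 0.03188; SE₂ = √(0.7320·0.2680/556) = 0.01878.
Independent samples: SE of the difference = √(SE₁² + SE₂²) = √(0.0010163344 + 0.0003526884) = 0.03700.
z* for 95% confidence is 1.960, so the margin of error is 1.960 × 0.03700 = 0.07252.
Point estimate p̂₁ − p̂₂ = 0.4444 − 0.7320 = -0.2876.
-0.2876 ± 0.07252 → (-0.36012, -0.21508).
The interval (-0.36012, -0.21508) does not contain 0, so the difference is significant.

significant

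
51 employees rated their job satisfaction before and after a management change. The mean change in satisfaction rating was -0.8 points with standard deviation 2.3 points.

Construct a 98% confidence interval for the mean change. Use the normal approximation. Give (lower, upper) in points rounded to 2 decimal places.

Paired design: SE = s_d/√n = 2.3/√51 = 0.3221.
z* = 2.326; margin of error = 2.326 × 0.3221 = 0.7492.
-0.8 ± 0.7492 → (-1.55, -0.05).

(-1.55, -0.05)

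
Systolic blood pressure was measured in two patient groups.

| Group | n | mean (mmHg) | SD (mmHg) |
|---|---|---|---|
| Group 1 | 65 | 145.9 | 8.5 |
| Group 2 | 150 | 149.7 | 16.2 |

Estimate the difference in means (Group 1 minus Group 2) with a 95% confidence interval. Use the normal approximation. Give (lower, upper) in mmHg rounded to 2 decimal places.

Standard errors of each mean: 8.5/√65 = 1.0543 and 16.2/√150 = 1.3227.
SE(x̄₁ − x̄₂) = √(1.0543² + 1.3227²) = 1.6915 for independent samples with unequal variances.
With z* = 1.960, the margin is 1.960 × 1.6915 = 3.3153.
x̄₁ − x̄₂ = 145.9 − 149.7 = -3.8000; the interval is -3.8000 ± 3.3153 = (-7.12, -0.48).

(-7.12, -0.48)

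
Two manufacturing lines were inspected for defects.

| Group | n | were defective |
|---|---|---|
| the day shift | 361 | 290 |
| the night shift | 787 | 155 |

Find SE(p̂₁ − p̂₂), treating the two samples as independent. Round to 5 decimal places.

0.02527

Sample proportions: 290/361 = 0.8033, 155/787 = 0.1970.
Each SE is √(p̂(1−p̂)/n): √(0.8033·0.1967/361) = 0.02092 and √(0.1970·0.8030/787) = 0.01418.
SE(p̂₁ − p̂₂) = √(SE₁² + SE₂²) = √(0.0004376464 + 0.0002010724) = 0.02527, since the two samples are independent.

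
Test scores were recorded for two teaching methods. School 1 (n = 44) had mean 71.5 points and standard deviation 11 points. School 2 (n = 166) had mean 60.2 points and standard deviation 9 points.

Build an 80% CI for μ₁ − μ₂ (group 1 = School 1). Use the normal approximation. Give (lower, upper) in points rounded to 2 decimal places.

(8.99, 13.61)

Per-group SEs: s₁/√n₁ = 11/√44 = 1.6583, s₂/√n₂ = 9/√166 = 0.6985.
Unpooled SE of the difference: √(2.74995889 + 0.48790225) = 1.7994.
Margin of error = z* · SE = 1.282 × 1.7994 = 2.3068.
x̄₁ − x̄₂ = 71.5 − 60.2 = 11.3000.
CI: 11.3000 ± 2.3068 = (8.99, 13.61).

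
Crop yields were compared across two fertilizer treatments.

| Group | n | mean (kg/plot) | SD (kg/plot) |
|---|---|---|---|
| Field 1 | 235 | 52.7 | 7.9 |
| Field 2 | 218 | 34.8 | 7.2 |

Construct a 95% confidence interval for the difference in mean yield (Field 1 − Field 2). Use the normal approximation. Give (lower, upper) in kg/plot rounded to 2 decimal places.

Standard errors of each mean: 7.9/√235 = 0.5153 and 7.2/√218 = 0.4876.
SE(x̄₁ − x̄₂) = √(0.5153² + 0.4876²) = 0.7094 for independent samples with unequal variances.
With z* = 1.960, the margin is 1.960 × 0.7094 = 1.3904.
x̄₁ − x̄₂ = 52.7 − 34.8 = 17.9000; the interval is 17.9000 ± 1.3904 = (16.51, 19.29).

(16.51, 19.29)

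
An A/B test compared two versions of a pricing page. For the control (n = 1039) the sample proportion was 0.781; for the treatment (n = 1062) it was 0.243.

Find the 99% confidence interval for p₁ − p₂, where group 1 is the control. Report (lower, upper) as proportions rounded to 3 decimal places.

(0.491, 0.585)

SE₁ = √(p̂₁(1−p̂₁)/n₁) = √(0.7810·0.2190/1039) = 0.01283; SE₂ = √(0.2430·0.7570/1062) = 0.01316.
Independent samples: SE of the difference = √(SE₁² + SE₂²) = √(0.0001646089 + 0.0001731856) = 0.01838.
z* for 99% confidence is 2.576, so the margin of error is 2.576 × 0.01838 = 0.04735.
Point estimate p̂₁ − p̂₂ = 0.7810 − 0.2430 = 0.5380.
0.5380 ± 0.04735 → (0.491, 0.585).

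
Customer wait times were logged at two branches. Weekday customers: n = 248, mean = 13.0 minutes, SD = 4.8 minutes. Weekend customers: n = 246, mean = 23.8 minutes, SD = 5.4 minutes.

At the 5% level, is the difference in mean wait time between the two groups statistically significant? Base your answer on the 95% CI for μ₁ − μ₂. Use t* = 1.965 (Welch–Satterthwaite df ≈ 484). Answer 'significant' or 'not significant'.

significant

SE₁ = s₁/√n₁ = 4.8/√248 = 0.3048; SE₂ = 5.4/√246 = 0.3443.
Independent samples, unequal variances: SE_diff = √(SE₁² + SE₂²) = √(0.09290304 + 0.11854249) = 0.4598.
t* = 1.965, so margin of error = 1.965 × 0.4598 = 0.9035.
Difference in means = 13.0 − 23.8 = -10.8000.
-10.8000 ± 0.9035 → (-11.7035, -9.8965).
The interval (-11.7035, -9.8965) does not contain 0, so the difference is significant.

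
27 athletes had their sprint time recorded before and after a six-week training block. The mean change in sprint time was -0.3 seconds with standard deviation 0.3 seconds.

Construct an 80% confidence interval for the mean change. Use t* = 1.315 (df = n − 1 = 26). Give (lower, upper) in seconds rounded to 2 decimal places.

(-0.38, -0.22)

This is a matched-pairs design, so SE = s_d/√n = 0.3/√27 = 0.0577.
Margin = 1.315 × 0.0577 = 0.0759; the interval is -0.3 ± 0.0759 = (-0.38, -0.22).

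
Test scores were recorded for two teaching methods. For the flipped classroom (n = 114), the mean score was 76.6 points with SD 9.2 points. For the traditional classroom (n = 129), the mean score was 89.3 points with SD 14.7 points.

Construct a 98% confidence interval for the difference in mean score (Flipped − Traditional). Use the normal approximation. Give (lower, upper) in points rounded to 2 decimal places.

(-16.32, -9.08)

Standard errors of each mean: 9.2/√114 = 0.8617 and 14.7/√129 = 1.2943.
SE(x̄₁ − x̄₂) = √(0.8617² + 1.2943²) = 1.5549 for independent samples with unequal variances.
With z* = 2.326, the margin is 2.326 × 1.5549 = 3.6167.
x̄₁ − x̄₂ = 76.6 − 89.3 = -12.7000; the interval is -12.7000 ± 3.6167 = (-16.32, -9.08).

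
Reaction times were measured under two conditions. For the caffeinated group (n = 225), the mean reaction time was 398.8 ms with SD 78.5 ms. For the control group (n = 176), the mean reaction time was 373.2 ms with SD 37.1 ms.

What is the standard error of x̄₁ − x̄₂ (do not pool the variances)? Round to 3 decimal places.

SE₁ = s₁/√n₁ = 78.5/√225 = 5.2333; SE₂ = 37.1/√176 = 2.7965.
Independent samples, unequal variances: SE_diff = √(SE₁² + SE₂²) = √(27.38742889 + 7.82041225) = 5.9336.

5.934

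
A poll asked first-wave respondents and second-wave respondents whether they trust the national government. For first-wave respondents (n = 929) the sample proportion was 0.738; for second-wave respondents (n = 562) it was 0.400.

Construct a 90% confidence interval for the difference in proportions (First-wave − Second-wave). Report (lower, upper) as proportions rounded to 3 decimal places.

The two standard errors are √(0.7380×0.2620/929) = 0.01443 and √(0.4000×0.6000/562) = 0.02067.
Because the samples are independent, SE_diff = √(0.01443² + 0.02067²) = 0.02521.
Using z* = 1.645 for 90%, ME = 1.645 × 0.02521 = 0.04147.
p̂₁ − p̂₂ = 0.3380; interval 0.3380 ± 0.04147 gives (0.297, 0.379).

(0.297, 0.379)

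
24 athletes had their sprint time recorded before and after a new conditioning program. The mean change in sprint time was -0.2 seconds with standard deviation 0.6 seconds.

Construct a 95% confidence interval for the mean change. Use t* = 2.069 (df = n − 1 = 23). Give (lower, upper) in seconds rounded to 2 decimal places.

Paired design: SE = s_d/√n = 0.6/√24 = 0.1225.
t* = 2.069; margin of error = 2.069 × 0.1225 = 0.2535.
-0.2 ± 0.2535 → (-0.45, 0.05).

(-0.45, 0.05)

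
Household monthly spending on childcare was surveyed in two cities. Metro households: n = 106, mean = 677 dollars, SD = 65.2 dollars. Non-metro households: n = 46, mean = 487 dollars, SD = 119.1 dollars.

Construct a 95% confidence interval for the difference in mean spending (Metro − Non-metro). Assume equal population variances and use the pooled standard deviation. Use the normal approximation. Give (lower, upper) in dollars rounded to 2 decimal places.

(160.57, 219.43)

Pooled variance s_p² = [105·65.2² + 45·119.1²] / (106+46−2) = 7231.1710, so s_p = 85.0363.
SE_diff = s_p·√(1/n₁ + 1/n₂) = 85.0363·√(1/106 + 1/46) = 15.0139.
z* = 1.960; margin = 1.960 × 15.0139 = 29.4272.
Difference = 677 − 487 = 190.0000.
190.0000 ± 29.4272 → (160.57, 219.43).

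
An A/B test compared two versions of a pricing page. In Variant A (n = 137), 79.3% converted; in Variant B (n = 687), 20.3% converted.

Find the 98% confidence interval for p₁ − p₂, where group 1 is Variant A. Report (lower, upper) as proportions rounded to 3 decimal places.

(0.502, 0.678)

SE₁ = √(p̂₁(1−p̂₁)/n₁) = √(0.7930·0.2070/137) = 0.03461; SE₂ = √(0.2030·0.7970/687) = 0.01535.
Independent samples: SE of the difference = √(SE₁² + SE₂²) = √(0.0011978521 + 0.0002356225) = 0.03786.
z* for 98% confidence is 2.326, so the margin of error is 2.326 × 0.03786 = 0.08806.
Point estimate p̂₁ − p̂₂ = 0.7930 − 0.2030 = 0.5900.
0.5900 ± 0.08806 → (0.502, 0.678).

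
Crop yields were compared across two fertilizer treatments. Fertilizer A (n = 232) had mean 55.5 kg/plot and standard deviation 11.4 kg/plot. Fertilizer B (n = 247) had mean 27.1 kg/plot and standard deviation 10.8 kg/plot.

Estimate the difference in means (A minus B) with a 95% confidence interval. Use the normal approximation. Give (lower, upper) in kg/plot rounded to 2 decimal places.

(26.41, 30.39)

Standard errors of each mean: 11.4/√232 = 0.7484 and 10.8/√247 = 0.6872.
SE(x̄₁ − x̄₂) = √(0.7484² + 0.6872²) = 1.0160 for independent samples with unequal variances.
With z* = 1.960, the margin is 1.960 × 1.0160 = 1.9914.
x̄₁ − x̄₂ = 55.5 − 27.1 = 28.4000; the interval is 28.4000 ± 1.9914 = (26.41, 30.39).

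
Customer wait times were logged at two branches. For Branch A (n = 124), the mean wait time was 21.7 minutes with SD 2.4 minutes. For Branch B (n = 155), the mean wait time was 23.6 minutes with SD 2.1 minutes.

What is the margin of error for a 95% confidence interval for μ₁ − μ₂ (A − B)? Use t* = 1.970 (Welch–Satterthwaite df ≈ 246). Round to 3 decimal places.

0.539

SE₁ = s₁/√n₁ = 2.4/√124 = 0.2155; SE₂ = 2.1/√155 = 0.1687.
Independent samples, unequal variances: SE_diff = √(SE₁² + SE₂²) = √(0.04644025 + 0.02845969) = 0.2737.
t* = 1.970, so margin of error = 1.970 × 0.2737 = 0.5392.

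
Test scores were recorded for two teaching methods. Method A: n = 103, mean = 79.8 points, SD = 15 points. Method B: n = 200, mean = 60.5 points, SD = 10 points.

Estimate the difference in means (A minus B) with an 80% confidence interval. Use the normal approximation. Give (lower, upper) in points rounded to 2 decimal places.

SE₁ = s₁/√n₁ = 15/√103 = 1.4780; SE₂ = 10/√200 = 0.7071.
Independent samples, unequal variances: SE_diff = √(SE₁² + SE₂²) = √(2.184484 + 0.49999041) = 1.6384.
z* = 1.282, so margin of error = 1.282 × 1.6384 = 2.1004.
Difference in means = 79.8 − 60.5 = 19.3000.
19.3000 ± 2.1004 → (17.20, 21.40).

(17.20, 21.40)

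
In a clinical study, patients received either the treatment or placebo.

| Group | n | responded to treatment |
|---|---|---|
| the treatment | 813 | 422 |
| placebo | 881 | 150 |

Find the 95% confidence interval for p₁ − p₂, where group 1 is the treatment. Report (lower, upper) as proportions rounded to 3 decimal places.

First, p̂₁ = 422/813 = 0.5191; p̂₂ = 150/881 = 0.1703.
The two standard errors are √(0.5191×0.4809/813) = 0.01752 and √(0.1703×0.8297/881) = 0.01266.
Because the samples are independent, SE_diff = √(0.01752² + 0.01266²) = 0.02162.
Using z* = 1.960 for 95%, ME = 1.960 × 0.02162 = 0.04238.
p̂₁ − p̂₂ = 0.3488; interval 0.3488 ± 0.04238 gives (0.306, 0.391).

(0.306, 0.391)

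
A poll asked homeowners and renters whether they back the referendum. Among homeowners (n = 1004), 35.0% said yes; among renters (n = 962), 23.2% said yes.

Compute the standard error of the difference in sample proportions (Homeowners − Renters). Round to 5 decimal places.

0.02029

Each SE is √(p̂(1−p̂)/n): √(0.3500·0.6500/1004) = 0.01505 and √(0.2320·0.7680/962) = 0.01361.
SE(p̂₁ − p̂₂) = √(SE₁² + SE₂²) = √(0.0002265025 + 0.0001852321) = 0.02029, since the two samples are independent.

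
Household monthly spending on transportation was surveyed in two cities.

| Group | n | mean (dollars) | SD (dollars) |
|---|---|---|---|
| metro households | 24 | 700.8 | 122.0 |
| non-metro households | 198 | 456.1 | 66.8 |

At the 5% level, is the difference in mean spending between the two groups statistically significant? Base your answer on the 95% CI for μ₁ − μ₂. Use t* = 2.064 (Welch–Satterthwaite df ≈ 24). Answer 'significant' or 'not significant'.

SE₁ = s₁/√n₁ = 122.0/√24 = 24.9031; SE₂ = 66.8/√198 = 4.7473.
Independent samples, unequal variances: SE_diff = √(SE₁² + SE₂²) = √(620.16438961 + 22.53685729) = 25.3516.
t* = 2.064, so margin of error = 2.064 × 25.3516 = 52.3257.
Difference in means = 700.8 − 456.1 = 244.7000.
244.7000 ± 52.3257 → (192.3743, 297.0257).
The interval (192.3743, 297.0257) does not contain 0, so the difference is significant.

significant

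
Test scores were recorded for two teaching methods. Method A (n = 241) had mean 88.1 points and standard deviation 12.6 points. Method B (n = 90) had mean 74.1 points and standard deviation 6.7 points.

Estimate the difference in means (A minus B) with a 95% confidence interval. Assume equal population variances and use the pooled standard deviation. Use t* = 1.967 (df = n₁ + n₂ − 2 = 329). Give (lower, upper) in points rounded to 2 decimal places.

(11.25, 16.75)

s_p = √[((n₁−1)s₁² + (n₂−1)s₂²)/(n₁+n₂−2)] = √[(240·12.6² + 89·6.7²)/329] = 11.3118.
SE = 11.3118·√(1/241 + 1/90) = 1.3974.
With t* = 1.967, margin = 1.967 × 1.3974 = 2.7487.
x̄₁ − x̄₂ = 88.1 − 74.1 = 14.0000; interval 14.0000 ± 2.7487 = (11.25, 16.75).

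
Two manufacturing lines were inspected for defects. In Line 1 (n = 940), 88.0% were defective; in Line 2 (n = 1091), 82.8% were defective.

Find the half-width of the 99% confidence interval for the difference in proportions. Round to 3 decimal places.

0.040

The two standard errors are √(0.8800×0.1200/940) = 0.01060 and √(0.8280×0.1720/1091) = 0.01143.
Because the samples are independent, SE_diff = √(0.01060² + 0.01143²) = 0.01559.
Using z* = 2.576 for 99%, ME = 2.576 × 0.01559 = 0.04016.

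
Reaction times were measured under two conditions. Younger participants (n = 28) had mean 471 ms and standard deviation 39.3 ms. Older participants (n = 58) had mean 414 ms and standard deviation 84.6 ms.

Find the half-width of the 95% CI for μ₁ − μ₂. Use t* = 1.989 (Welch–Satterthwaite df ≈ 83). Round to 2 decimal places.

Standard errors of each mean: 39.3/√28 = 7.4270 and 84.6/√58 = 11.1085.
SE(x̄₁ − x̄₂) = √(7.4270² + 11.1085²) = 13.3626 for independent samples with unequal variances.
With t* = 1.989, the margin is 1.989 × 13.3626 = 26.5782.

26.58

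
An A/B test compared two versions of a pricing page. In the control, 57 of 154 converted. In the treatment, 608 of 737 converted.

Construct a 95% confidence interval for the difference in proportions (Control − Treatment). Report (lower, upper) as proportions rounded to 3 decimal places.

(-0.536, -0.374)

p̂₁ = 57/154 = 0.3701 and p̂₂ = 608/737 = 0.8250.
SE₁ = √(p̂₁(1−p̂₁)/n₁) = √(0.3701·0.6299/154) = 0.03891; SE₂ = √(0.8250·0.1750/737) = 0.01400.
Independent samples: SE of the difference = √(SE₁² + SE₂²) = √(0.0015139881 + 0.000196) = 0.04135.
z* for 95% confidence is 1.960, so the margin of error is 1.960 × 0.04135 = 0.08105.
Point estimate p̂₁ − p̂₂ = 0.3701 − 0.8250 = -0.4549.
-0.4549 ± 0.08105 → (-0.536, -0.374).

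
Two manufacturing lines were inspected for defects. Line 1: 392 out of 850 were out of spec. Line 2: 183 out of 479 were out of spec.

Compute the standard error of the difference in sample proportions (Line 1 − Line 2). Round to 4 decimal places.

Sample proportions: 392/850 = 0.4612, 183/479 = 0.3820.
Each SE is √(p̂(1−p̂)/n): √(0.4612·0.5388/850) = 0.01710 and √(0.3820·0.6180/479) = 0.02220.
SE(p̂₁ − p̂₂) = √(SE₁² + SE₂²) = √(0.00029241 + 0.00049284) = 0.02802, since the two samples are independent.

0.0280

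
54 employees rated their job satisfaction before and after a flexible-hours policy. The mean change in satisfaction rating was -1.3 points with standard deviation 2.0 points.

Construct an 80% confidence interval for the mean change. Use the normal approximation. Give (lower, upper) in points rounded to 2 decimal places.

(-1.65, -0.95)

This is a matched-pairs design, so SE = s_d/√n = 2.0/√54 = 0.2722.
Margin = 1.282 × 0.2722 = 0.3490; the interval is -1.3 ± 0.3490 = (-1.65, -0.95).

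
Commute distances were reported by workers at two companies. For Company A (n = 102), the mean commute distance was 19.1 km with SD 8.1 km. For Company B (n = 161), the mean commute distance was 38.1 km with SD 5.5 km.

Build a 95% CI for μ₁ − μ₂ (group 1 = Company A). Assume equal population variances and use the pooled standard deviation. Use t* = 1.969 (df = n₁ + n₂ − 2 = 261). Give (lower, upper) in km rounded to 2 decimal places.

Pooled variance s_p² = [101·8.1² + 160·5.5²] / (102+161−2) = 43.9334, so s_p = 6.6282.
SE_diff = s_p·√(1/n₁ + 1/n₂) = 6.6282·√(1/102 + 1/161) = 0.8388.
t* = 1.969; margin = 1.969 × 0.8388 = 1.6516.
Difference = 19.1 − 38.1 = -19.0000.
-19.0000 ± 1.6516 → (-20.65, -17.35).

(-20.65, -17.35)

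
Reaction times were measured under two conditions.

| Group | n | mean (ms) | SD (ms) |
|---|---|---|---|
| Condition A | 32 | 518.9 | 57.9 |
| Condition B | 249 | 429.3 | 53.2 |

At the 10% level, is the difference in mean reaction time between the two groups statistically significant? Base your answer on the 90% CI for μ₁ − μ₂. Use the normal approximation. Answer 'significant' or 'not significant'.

Per-group SEs: s₁/√n₁ = 57.9/√32 = 10.2354, s₂/√n₂ = 53.2/√249 = 3.3714.
Unpooled SE of the difference: √(104.76341316 + 11.36633796) = 10.7764.
Margin of error = z* · SE = 1.645 × 10.7764 = 17.7272.
x̄₁ − x̄₂ = 518.9 − 429.3 = 89.6000.
CI: 89.6000 ± 17.7272 = (71.8728, 107.3272).
The interval (71.8728, 107.3272) does not contain 0, so the difference is significant.

significant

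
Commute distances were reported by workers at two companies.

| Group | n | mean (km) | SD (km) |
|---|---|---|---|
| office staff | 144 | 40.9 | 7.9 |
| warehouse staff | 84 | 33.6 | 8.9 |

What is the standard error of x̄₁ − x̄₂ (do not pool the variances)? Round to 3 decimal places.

Per-group SEs: s₁/√n₁ = 7.9/√144 = 0.6583, s₂/√n₂ = 8.9/√84 = 0.9711.
Unpooled SE of the difference: √(0.43335889 + 0.94303521) = 1.1732.

1.173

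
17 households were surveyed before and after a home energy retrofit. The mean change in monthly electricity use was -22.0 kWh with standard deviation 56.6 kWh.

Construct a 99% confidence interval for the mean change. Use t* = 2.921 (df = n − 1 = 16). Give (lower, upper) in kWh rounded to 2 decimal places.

(-62.10, 18.10)

This is a matched-pairs design, so SE = s_d/√n = 56.6/√17 = 13.7275.
Margin = 2.921 × 13.7275 = 40.0980; the interval is -22.0 ± 40.0980 = (-62.10, 18.10).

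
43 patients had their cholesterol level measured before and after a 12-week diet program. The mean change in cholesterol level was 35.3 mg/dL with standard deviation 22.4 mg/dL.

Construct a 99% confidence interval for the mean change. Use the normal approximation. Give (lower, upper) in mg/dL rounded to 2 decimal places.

(26.50, 44.10)

This is a matched-pairs design, so SE = s_d/√n = 22.4/√43 = 3.4160.
Margin = 2.576 × 3.4160 = 8.7996; the interval is 35.3 ± 8.7996 = (26.50, 44.10).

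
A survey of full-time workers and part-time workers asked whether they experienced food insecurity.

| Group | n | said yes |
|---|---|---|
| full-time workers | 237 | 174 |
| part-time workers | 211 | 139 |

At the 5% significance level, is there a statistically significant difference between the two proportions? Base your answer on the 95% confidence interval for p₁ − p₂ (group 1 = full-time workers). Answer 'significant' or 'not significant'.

First, p̂₁ = 174/237 = 0.7342; p̂₂ = 139/211 = 0.6588.
The two standard errors are √(0.7342×0.2658/237) = 0.02870 and √(0.6588×0.3412/211) = 0.03264.
Because the samples are independent, SE_diff = √(0.02870² + 0.03264²) = 0.04346.
Using z* = 1.960 for 95%, ME = 1.960 × 0.04346 = 0.08518.
p̂₁ − p̂₂ = 0.0754; interval 0.0754 ± 0.08518 gives (-0.00978, 0.16058).
The interval (-0.00978, 0.16058) contains 0, so the difference is not significant.

not significant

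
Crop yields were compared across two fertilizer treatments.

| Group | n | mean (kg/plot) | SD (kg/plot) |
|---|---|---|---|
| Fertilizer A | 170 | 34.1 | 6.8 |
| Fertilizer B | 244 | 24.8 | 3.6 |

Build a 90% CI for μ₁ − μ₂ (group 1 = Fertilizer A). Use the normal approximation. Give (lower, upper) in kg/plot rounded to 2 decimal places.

Per-group SEs: s₁/√n₁ = 6.8/√170 = 0.5215, s₂/√n₂ = 3.6/√244 = 0.2305.
Unpooled SE of the difference: √(0.27196225 + 0.05313025) = 0.5702.
Margin of error = z* · SE = 1.645 × 0.5702 = 0.9380.
x̄₁ − x̄₂ = 34.1 − 24.8 = 9.3000.
CI: 9.3000 ± 0.9380 = (8.36, 10.24).

(8.36, 10.24)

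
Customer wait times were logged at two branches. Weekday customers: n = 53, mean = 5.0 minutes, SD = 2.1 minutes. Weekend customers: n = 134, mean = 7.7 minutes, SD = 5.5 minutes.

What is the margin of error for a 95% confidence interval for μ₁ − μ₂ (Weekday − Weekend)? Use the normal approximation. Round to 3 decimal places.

Standard errors of each mean: 2.1/√53 = 0.2885 and 5.5/√134 = 0.4751.
SE(x̄₁ − x̄₂) = √(0.2885² + 0.4751²) = 0.5558 for independent samples with unequal variances.
With z* = 1.960, the margin is 1.960 × 0.5558 = 1.0894.

1.089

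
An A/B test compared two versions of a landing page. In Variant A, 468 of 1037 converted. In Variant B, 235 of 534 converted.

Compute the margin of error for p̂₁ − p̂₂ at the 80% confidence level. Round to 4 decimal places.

0.0339

p̂₁ = 468/1037 = 0.4513 and p̂₂ = 235/534 = 0.4401.
SE₁ = √(p̂₁(1−p̂₁)/n₁) = √(0.4513·0.5487/1037) = 0.01545; SE₂ = √(0.4401·0.5599/534) = 0.02148.
Independent samples: SE of the difference = √(SE₁² + SE₂²) = √(0.0002387025 + 0.0004613904) = 0.02646.
z* for 80% confidence is 1.282, so the margin of error is 1.282 × 0.02646 = 0.03392.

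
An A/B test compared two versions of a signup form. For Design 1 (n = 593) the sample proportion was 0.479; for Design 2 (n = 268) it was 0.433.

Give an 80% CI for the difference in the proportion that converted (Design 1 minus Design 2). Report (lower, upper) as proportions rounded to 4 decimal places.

The two standard errors are √(0.4790×0.5210/593) = 0.02051 and √(0.4330×0.5670/268) = 0.03027.
Because the samples are independent, SE_diff = √(0.02051² + 0.03027²) = 0.03656.
Using z* = 1.282 for 80%, ME = 1.282 × 0.03656 = 0.04687.
p̂₁ − p̂₂ = 0.0460; interval 0.0460 ± 0.04687 gives (-0.0009, 0.0929).

(-0.0009, 0.0929)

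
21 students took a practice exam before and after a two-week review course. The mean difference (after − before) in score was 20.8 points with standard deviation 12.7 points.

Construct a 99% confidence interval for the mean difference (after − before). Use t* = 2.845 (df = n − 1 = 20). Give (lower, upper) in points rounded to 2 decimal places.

This is a matched-pairs design, so SE = s_d/√n = 12.7/√21 = 2.7714.
Margin = 2.845 × 2.7714 = 7.8846; the interval is 20.8 ± 7.8846 = (12.92, 28.68).

(12.92, 28.68)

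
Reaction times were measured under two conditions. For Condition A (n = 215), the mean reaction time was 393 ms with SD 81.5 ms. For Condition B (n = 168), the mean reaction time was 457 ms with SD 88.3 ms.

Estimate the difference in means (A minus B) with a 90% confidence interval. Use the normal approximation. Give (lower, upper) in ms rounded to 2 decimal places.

(-78.46, -49.54)

Standard errors of each mean: 81.5/√215 = 5.5583 and 88.3/√168 = 6.8125.
SE(x̄₁ − x̄₂) = √(5.5583² + 6.8125²) = 8.7923 for independent samples with unequal variances.
With z* = 1.645, the margin is 1.645 × 8.7923 = 14.4633.
x̄₁ − x̄₂ = 393 − 457 = -64.0000; the interval is -64.0000 ± 14.4633 = (-78.46, -49.54).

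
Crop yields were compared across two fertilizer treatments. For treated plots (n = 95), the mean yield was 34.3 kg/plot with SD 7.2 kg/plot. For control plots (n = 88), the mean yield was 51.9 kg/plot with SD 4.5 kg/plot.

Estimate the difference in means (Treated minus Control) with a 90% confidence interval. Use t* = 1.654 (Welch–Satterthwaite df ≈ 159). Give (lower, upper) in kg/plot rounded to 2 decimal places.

(-19.06, -16.14)

SE₁ = s₁/√n₁ = 7.2/√95 = 0.7387; SE₂ = 4.5/√88 = 0.4797.
Independent samples, unequal variances: SE_diff = √(SE₁² + SE₂²) = √(0.54567769 + 0.23011209) = 0.8808.
t* = 1.654, so margin of error = 1.654 × 0.8808 = 1.4568.
Difference in means = 34.3 − 51.9 = -17.6000.
-17.6000 ± 1.4568 → (-19.06, -16.14).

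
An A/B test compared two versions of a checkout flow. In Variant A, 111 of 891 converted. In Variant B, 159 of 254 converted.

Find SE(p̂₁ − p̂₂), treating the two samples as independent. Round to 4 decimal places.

p̂₁ = 111/891 = 0.1246 and p̂₂ = 159/254 = 0.6260.
SE₁ = √(p̂₁(1−p̂₁)/n₁) = √(0.1246·0.8754/891) = 0.01106; SE₂ = √(0.6260·0.3740/254) = 0.03036.
Independent samples: SE of the difference = √(SE₁² + SE₂²) = √(0.0001223236 + 0.0009217296) = 0.03231.

0.0323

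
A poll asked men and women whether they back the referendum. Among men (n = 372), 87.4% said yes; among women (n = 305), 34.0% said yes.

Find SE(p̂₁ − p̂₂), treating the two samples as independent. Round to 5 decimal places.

0.03212

Each SE is √(p̂(1−p̂)/n): √(0.8740·0.1260/372) = 0.01721 and √(0.3400·0.6600/305) = 0.02712.
SE(p̂₁ − p̂₂) = √(SE₁² + SE₂²) = √(0.0002961841 + 0.0007354944) = 0.03212, since the two samples are independent.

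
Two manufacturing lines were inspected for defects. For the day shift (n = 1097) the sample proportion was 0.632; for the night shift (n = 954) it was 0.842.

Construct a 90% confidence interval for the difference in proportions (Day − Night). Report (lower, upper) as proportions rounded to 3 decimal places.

(-0.241, -0.179)

SE₁ = √(p̂₁(1−p̂₁)/n₁) = √(0.6320·0.3680/1097) = 0.01456; SE₂ = √(0.8420·0.1580/954) = 0.01181.
Independent samples: SE of the difference = √(SE₁² + SE₂²) = √(0.0002119936 + 0.0001394761) = 0.01875.
z* for 90% confidence is 1.645, so the margin of error is 1.645 × 0.01875 = 0.03084.
Point estimate p̂₁ − p̂₂ = 0.6320 − 0.8420 = -0.2100.
-0.2100 ± 0.03084 → (-0.241, -0.179).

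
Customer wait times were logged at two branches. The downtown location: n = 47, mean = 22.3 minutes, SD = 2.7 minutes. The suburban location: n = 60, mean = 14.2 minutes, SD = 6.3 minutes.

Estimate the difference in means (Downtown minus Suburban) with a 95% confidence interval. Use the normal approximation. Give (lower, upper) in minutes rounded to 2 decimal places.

(6.33, 9.87)

Per-group SEs: s₁/√n₁ = 2.7/√47 = 0.3938, s₂/√n₂ = 6.3/√60 = 0.8133.
Unpooled SE of the difference: √(0.15507844 + 0.66145689) = 0.9036.
Margin of error = z* · SE = 1.960 × 0.9036 = 1.7711.
x̄₁ − x̄₂ = 22.3 − 14.2 = 8.1000.
CI: 8.1000 ± 1.7711 = (6.33, 9.87).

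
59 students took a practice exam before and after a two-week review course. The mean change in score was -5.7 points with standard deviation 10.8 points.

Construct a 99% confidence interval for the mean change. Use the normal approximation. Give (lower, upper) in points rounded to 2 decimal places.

(-9.32, -2.08)

Paired design: SE = s_d/√n = 10.8/√59 = 1.4060.
z* = 2.576; margin of error = 2.576 × 1.4060 = 3.6219.
-5.7 ± 3.6219 → (-9.32, -2.08).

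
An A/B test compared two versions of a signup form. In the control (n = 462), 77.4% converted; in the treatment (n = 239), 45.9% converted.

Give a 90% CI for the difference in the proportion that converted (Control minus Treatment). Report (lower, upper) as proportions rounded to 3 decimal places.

Each SE is √(p̂(1−p̂)/n): √(0.7740·0.2260/462) = 0.01946 and √(0.4590·0.5410/239) = 0.03223.
SE(p̂₁ − p̂₂) = √(SE₁² + SE₂²) = √(0.0003786916 + 0.0010387729) = 0.03765, since the two samples are independent.
At 90% confidence z* = 1.645; margin = 1.645 × 0.03765 = 0.06193.
The difference is 0.7740 − 0.4590 = 0.3150, so the interval is 0.3150 ± 0.06193 = (0.253, 0.377).

(0.253, 0.377)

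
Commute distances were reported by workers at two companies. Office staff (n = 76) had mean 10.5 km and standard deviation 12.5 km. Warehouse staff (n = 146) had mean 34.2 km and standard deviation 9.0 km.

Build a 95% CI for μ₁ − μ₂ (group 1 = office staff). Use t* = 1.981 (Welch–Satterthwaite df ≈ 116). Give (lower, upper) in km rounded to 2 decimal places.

(-26.90, -20.50)

SE₁ = s₁/√n₁ = 12.5/√76 = 1.4338; SE₂ = 9.0/√146 = 0.7448.
Independent samples, unequal variances: SE_diff = √(SE₁² + SE₂²) = √(2.05578244 + 0.55472704) = 1.6157.
t* = 1.981, so margin of error = 1.981 × 1.6157 = 3.2007.
Difference in means = 10.5 − 34.2 = -23.7000.
-23.7000 ± 3.2007 → (-26.90, -20.50).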